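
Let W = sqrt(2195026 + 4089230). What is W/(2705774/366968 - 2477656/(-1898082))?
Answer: 7661888909136*sqrt(3246)/1511250348119 ≈ 288.85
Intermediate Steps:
W = 44*sqrt(3246) (W = sqrt(6284256) = 44*sqrt(3246) ≈ 2506.8)
W/(2705774/366968 - 2477656/(-1898082)) = (44*sqrt(3246))/(2705774/366968 - 2477656/(-1898082)) = (44*sqrt(3246))/(2705774*(1/366968) - 2477656*(-1/1898082)) = (44*sqrt(3246))/(1352887/183484 + 1238828/949041) = (44*sqrt(3246))/(1511250348119/174133838844) = (44*sqrt(3246))*(174133838844/1511250348119) = 7661888909136*sqrt(3246)/1511250348119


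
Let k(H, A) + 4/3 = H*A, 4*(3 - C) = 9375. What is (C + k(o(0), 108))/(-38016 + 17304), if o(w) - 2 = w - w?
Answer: 25513/248544 ≈ 0.10265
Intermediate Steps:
C = -9363/4 (C = 3 - ¼*9375 = 3 - 9375/4 = -9363/4 ≈ -2340.8)
o(w) = 2 (o(w) = 2 + (w - w) = 2 + 0 = 2)
k(H, A) = -4/3 + A*H (k(H, A) = -4/3 + H*A = -4/3 + A*H)
(C + k(o(0), 108))/(-38016 + 17304) = (-9363/4 + (-4/3 + 108*2))/(-38016 + 17304) = (-9363/4 + (-4/3 + 216))/(-20712) = (-9363/4 + 644/3)*(-1/20712) = -25513/12*(-1/20712) = 25513/248544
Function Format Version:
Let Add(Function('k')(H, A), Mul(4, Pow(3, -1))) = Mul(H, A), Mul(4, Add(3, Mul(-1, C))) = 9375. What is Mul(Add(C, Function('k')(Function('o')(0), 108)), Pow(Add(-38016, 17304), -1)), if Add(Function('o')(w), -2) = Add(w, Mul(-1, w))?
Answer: Rational(25513, 248544) ≈ 0.10265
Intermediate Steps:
C = Rational(-9363, 4) (C = Add(3, Mul(Rational(-1, 4), 9375)) = Add(3, Rational(-9375, 4)) = Rational(-9363, 4) ≈ -2340.8)
Function('o')(w) = 2 (Function('o')(w) = Add(2, Add(w, Mul(-1, w))) = Add(2, 0) = 2)
Function('k')(H, A) = Add(Rational(-4, 3), Mul(A, H)) (Function('k')(H, A) = Add(Rational(-4, 3), Mul(H, A)) = Add(Rational(-4, 3), Mul(A, H)))
Mul(Add(C, Function('k')(Function('o')(0), 108)), Pow(Add(-38016, 17304), -1)) = Mul(Add(Rational(-9363, 4), Add(Rational(-4, 3), Mul(108, 2))), Pow(Add(-38016, 17304), -1)) = Mul(Add(Rational(-9363, 4), Add(Rational(-4, 3), 216)), Pow(-20712, -1)) = Mul(Add(Rational(-9363, 4), Rational(644, 3)), Rational(-1, 20712)) = Mul(Rational(-25513, 12), Rational(-1, 20712)) = Rational(25513, 248544)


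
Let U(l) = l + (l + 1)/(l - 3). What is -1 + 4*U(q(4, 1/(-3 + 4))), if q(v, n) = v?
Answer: 35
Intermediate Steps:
U(l) = l + (1 + l)/(-3 + l)
-1 + 4*U(q(4, 1/(-3 + 4))) = -1 + 4*((1 + 4² - 2*4)/(-3 + 4)) = -1 + 4*((1 + 16 - 8)/1) = -1 + 4*(1*9) = -1 + 4*9 = -1 + 36 = 35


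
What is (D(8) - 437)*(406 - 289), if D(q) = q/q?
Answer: -51012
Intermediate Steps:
D(q) = 1
(D(8) - 437)*(406 - 289) = (1 - 437)*(406 - 289) = -436*117 = -51012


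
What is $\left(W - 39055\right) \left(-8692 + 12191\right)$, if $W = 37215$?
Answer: $-6438160$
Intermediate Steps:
$\left(W - 39055\right) \left(-8692 + 12191\right) = \left(37215 - 39055\right) \left(-8692 + 12191\right) = \left(-1840\right) 3499 = -6438160$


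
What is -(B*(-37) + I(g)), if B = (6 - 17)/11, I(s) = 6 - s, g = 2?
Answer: -41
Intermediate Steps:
B = -1 (B = -11*1/11 = -1)
-(B*(-37) + I(g)) = -(-1*(-37) + (6 - 1*2)) = -(37 + (6 - 2)) = -(37 + 4) = -1*41 = -41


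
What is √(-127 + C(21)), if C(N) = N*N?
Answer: √314 ≈ 17.720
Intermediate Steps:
C(N) = N²
√(-127 + C(21)) = √(-127 + 21²) = √(-127 + 441) = √314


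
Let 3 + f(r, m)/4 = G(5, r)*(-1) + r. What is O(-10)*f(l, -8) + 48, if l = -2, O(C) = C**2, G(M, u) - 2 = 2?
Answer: -3552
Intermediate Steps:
G(M, u) = 4 (G(M, u) = 2 + 2 = 4)
f(r, m) = -28 + 4*r (f(r, m) = -12 + 4*(4*(-1) + r) = -12 + 4*(-4 + r) = -12 + (-16 + 4*r) = -28 + 4*r)
O(-10)*f(l, -8) + 48 = (-10)**2*(-28 + 4*(-2)) + 48 = 100*(-28 - 8) + 48 = 100*(-36) + 48 = -3600 + 48 = -3552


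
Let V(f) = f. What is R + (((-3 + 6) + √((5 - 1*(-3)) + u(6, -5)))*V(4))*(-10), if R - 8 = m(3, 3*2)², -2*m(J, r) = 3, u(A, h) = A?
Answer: -439/4 - 40*√14 ≈ -259.42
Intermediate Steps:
m(J, r) = -3/2 (m(J, r) = -½*3 = -3/2)
R = 41/4 (R = 8 + (-3/2)² = 8 + 9/4 = 41/4 ≈ 10.250)
R + (((-3 + 6) + √((5 - 1*(-3)) + u(6, -5)))*V(4))*(-10) = 41/4 + (((-3 + 6) + √((5 - 1*(-3)) + 6))*4)*(-10) = 41/4 + ((3 + √((5 + 3) + 6))*4)*(-10) = 41/4 + ((3 + √(8 + 6))*4)*(-10) = 41/4 + ((3 + √14)*4)*(-10) = 41/4 + (12 + 4*√14)*(-10) = 41/4 + (-120 - 40*√14) = -439/4 - 40*√14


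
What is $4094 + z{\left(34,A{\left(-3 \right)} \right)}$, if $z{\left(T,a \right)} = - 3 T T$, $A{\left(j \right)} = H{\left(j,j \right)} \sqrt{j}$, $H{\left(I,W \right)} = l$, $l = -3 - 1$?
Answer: $626$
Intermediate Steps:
$l = -4$
$H{\left(I,W \right)} = -4$
$A{\left(j \right)} = - 4 \sqrt{j}$
$z{\left(T,a \right)} = - 3 T^{2}$
$4094 + z{\left(34,A{\left(-3 \right)} \right)} = 4094 - 3 \cdot 34^{2} = 4094 - 3468 = 626$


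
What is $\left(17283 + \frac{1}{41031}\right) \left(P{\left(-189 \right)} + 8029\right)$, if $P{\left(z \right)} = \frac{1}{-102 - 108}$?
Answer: $\frac{597835543157443}{4308255} \approx 1.3877 \cdot 10^{8}$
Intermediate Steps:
$P{\left(z \right)} = - \frac{1}{210}$ ($P{\left(z \right)} = \frac{1}{-210} = - \frac{1}{210}$)
$\left(17283 + \frac{1}{41031}\right) \left(P{\left(-189 \right)} + 8029\right) = \left(17283 + \frac{1}{41031}\right) \left(- \frac{1}{210} + 8029\right) = \left(17283 + \frac{1}{41031}\right) \frac{1686089}{210} = \frac{709138774}{41031} \cdot \frac{1686089}{210} = \frac{597835543157443}{4308255}$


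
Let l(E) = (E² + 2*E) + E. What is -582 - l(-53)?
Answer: -3232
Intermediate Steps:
l(E) = E² + 3*E
-582 - l(-53) = -582 - (-53)*(3 - 53) = -582 - (-53)*(-50) = -582 - 1*2650 = -582 - 2650 = -3232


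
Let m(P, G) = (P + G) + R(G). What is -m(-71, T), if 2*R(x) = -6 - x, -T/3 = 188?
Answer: 356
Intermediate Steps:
T = -564 (T = -3*188 = -564)
R(x) = -3 - x/2 (R(x) = (-6 - x)/2 = -3 - x/2)
m(P, G) = -3 + P + G/2 (m(P, G) = (P + G) + (-3 - G/2) = (G + P) + (-3 - G/2) = -3 + P + G/2)
-m(-71, T) = -(-3 - 71 + (1/2)*(-564)) = -(-3 - 71 - 282) = -1*(-356) = 356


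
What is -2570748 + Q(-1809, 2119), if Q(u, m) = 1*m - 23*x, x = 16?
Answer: -2568997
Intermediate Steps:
Q(u, m) = -368 + m (Q(u, m) = 1*m - 23*16 = m - 368 = -368 + m)
-2570748 + Q(-1809, 2119) = -2570748 + (-368 + 2119) = -2570748 + 1751 = -2568997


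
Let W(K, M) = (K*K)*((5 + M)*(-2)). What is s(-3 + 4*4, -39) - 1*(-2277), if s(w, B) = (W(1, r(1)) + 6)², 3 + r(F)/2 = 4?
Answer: 2341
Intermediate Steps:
r(F) = 2 (r(F) = -6 + 2*4 = -6 + 8 = 2)
W(K, M) = K²*(-10 - 2*M)
s(w, B) = 64 (s(w, B) = (2*1²*(-5 - 1*2) + 6)² = (2*1*(-5 - 2) + 6)² = (2*1*(-7) + 6)² = (-14 + 6)² = (-8)² = 64)
s(-3 + 4*4, -39) - 1*(-2277) = 64 - 1*(-2277) = 64 + 2277 = 2341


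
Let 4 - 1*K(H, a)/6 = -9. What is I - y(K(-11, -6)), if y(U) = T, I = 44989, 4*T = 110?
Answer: 89923/2 ≈ 44962.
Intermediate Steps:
T = 55/2 (T = (1/4)*110 = 55/2 ≈ 27.500)
K(H, a) = 78 (K(H, a) = 24 - 6*(-9) = 24 + 54 = 78)
y(U) = 55/2
I - y(K(-11, -6)) = 44989 - 1*55/2 = 44989 - 55/2 = 89923/2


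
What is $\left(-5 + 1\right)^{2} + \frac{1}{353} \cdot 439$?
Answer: $\frac{6087}{353} \approx 17.244$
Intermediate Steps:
$\left(-5 + 1\right)^{2} + \frac{1}{353} \cdot 439 = \left(-4\right)^{2} + \frac{1}{353} \cdot 439 = 16 + \frac{439}{353} = \frac{6087}{353}$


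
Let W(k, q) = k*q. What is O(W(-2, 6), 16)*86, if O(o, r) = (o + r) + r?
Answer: 1720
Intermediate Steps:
O(o, r) = o + 2*r
O(W(-2, 6), 16)*86 = (-2*6 + 2*16)*86 = (-12 + 32)*86 = 20*86 = 1720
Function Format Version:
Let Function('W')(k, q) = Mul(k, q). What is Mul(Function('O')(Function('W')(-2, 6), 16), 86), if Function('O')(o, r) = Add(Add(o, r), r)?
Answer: 1720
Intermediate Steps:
Function('O')(o, r) = Add(o, Mul(2, r))
Mul(Function('O')(Function('W')(-2, 6), 16), 86) = Mul(Add(Mul(-2, 6), Mul(2, 16)), 86) = Mul(Add(-12, 32), 86) = Mul(20, 86) = 1720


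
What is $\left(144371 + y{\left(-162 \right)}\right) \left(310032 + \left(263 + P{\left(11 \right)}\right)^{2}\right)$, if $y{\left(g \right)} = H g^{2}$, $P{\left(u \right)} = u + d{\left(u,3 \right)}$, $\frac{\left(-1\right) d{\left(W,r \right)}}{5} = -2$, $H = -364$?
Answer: $-3675766560160$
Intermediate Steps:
$d{\left(W,r \right)} = 10$ ($d{\left(W,r \right)} = \left(-5\right) \left(-2\right) = 10$)
$P{\left(u \right)} = 10 + u$ ($P{\left(u \right)} = u + 10 = 10 + u$)
$y{\left(g \right)} = - 364 g^{2}$
$\left(144371 + y{\left(-162 \right)}\right) \left(310032 + \left(263 + P{\left(11 \right)}\right)^{2}\right) = \left(144371 - 364 \left(-162\right)^{2}\right) \left(310032 + \left(263 + \left(10 + 11\right)\right)^{2}\right) = \left(144371 - 9552816\right) \left(310032 + \left(263 + 21\right)^{2}\right) = \left(144371 - 9552816\right) \left(310032 + 284^{2}\right) = - 9408445 \left(310032 + 80656\right) = \left(-9408445\right) 390688 = -3675766560160$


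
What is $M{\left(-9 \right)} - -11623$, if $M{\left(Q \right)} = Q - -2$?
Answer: $11616$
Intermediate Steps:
$M{\left(Q \right)} = 2 + Q$ ($M{\left(Q \right)} = Q + 2 = 2 + Q$)
$M{\left(-9 \right)} - -11623 = \left(2 - 9\right) - -11623 = -7 + 11623 = 11616$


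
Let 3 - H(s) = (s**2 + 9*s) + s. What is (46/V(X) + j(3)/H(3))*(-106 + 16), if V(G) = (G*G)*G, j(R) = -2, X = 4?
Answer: -1115/16 ≈ -69.688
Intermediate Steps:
H(s) = 3 - s**2 - 10*s (H(s) = 3 - ((s**2 + 9*s) + s) = 3 - (s**2 + 10*s) = 3 + (-s**2 - 10*s) = 3 - s**2 - 10*s)
V(G) = G**3 (V(G) = G**2*G = G**3)
(46/V(X) + j(3)/H(3))*(-106 + 16) = (46/(4**3) - 2/(3 - 1*3**2 - 10*3))*(-106 + 16) = (46/64 - 2/(3 - 1*9 - 30))*(-90) = (46*(1/64) - 2/(3 - 9 - 30))*(-90) = (23/32 - 2/(-36))*(-90) = (23/32 - 2*(-1/36))*(-90) = (23/32 + 1/18)*(-90) = (223/288)*(-90) = -1115/16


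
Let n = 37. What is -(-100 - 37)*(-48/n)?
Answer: -6576/37 ≈ -177.73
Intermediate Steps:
-(-100 - 37)*(-48/n) = -(-100 - 37)*(-48/37) = -(-137)*(-48*1/37) = -(-137)*(-48)/37 = -1*6576/37 = -6576/37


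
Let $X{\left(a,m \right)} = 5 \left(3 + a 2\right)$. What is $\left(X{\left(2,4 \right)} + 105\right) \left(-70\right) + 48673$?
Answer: $38873$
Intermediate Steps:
$X{\left(a,m \right)} = 15 + 10 a$ ($X{\left(a,m \right)} = 5 \left(3 + 2 a\right) = 15 + 10 a$)
$\left(X{\left(2,4 \right)} + 105\right) \left(-70\right) + 48673 = \left(\left(15 + 10 \cdot 2\right) + 105\right) \left(-70\right) + 48673 = \left(\left(15 + 20\right) + 105\right) \left(-70\right) + 48673 = \left(35 + 105\right) \left(-70\right) + 48673 = 140 \left(-70\right) + 48673 = -9800 + 48673 = 38873$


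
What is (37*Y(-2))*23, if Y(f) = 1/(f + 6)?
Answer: 851/4 ≈ 212.75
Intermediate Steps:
Y(f) = 1/(6 + f)
(37*Y(-2))*23 = (37/(6 - 2))*23 = (37/4)*23 = 851/4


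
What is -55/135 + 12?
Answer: 313/27 ≈ 11.593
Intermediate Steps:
-55/135 + 12 = (1/135)*(-55) + 12 = -11/27 + 12 = 313/27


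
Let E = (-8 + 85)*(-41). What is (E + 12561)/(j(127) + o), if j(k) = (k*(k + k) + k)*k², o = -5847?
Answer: 4702/261165909 ≈ 1.8004e-5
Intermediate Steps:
E = -3157 (E = 77*(-41) = -3157)
j(k) = k²*(k + 2*k²) (j(k) = (k*(2*k) + k)*k² = (2*k² + k)*k² = (k + 2*k²)*k² = k²*(k + 2*k²))
(E + 12561)/(j(127) + o) = (-3157 + 12561)/(127³*(1 + 2*127) - 5847) = 9404/(2048383*(1 + 254) - 5847) = 9404/(2048383*255 - 5847) = 9404/(522337665 - 5847) = 9404/522331818 = 9404*(1/522331818) = 4702/261165909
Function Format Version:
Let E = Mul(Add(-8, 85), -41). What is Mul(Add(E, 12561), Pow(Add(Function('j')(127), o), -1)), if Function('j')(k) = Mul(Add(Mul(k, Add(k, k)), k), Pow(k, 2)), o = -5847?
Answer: Rational(4702, 261165909) ≈ 1.8004e-5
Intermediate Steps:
E = -3157 (E = Mul(77, -41) = -3157)
Function('j')(k) = Mul(Pow(k, 2), Add(k, Mul(2, Pow(k, 2)))) (Function('j')(k) = Mul(Add(Mul(k, Mul(2, k)), k), Pow(k, 2)) = Mul(Add(Mul(2, Pow(k, 2)), k), Pow(k, 2)) = Mul(Add(k, Mul(2, Pow(k, 2))), Pow(k, 2)) = Mul(Pow(k, 2), Add(k, Mul(2, Pow(k, 2)))))
Mul(Add(E, 12561), Pow(Add(Function('j')(127), o), -1)) = Mul(Add(-3157, 12561), Pow(Add(Mul(Pow(127, 3), Add(1, Mul(2, 127))), -5847), -1)) = Mul(9404, Pow(Add(Mul(2048383, Add(1, 254)), -5847), -1)) = Mul(9404, Pow(Add(Mul(2048383, 255), -5847), -1)) = Mul(9404, Pow(Add(522337665, -5847), -1)) = Mul(9404, Pow(522331818, -1)) = Mul(9404, Rational(1, 522331818)) = Rational(4702, 261165909)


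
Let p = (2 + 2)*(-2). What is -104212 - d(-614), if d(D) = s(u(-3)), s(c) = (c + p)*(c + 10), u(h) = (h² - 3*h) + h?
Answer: -104387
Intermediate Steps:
u(h) = h² - 2*h
p = -8 (p = 4*(-2) = -8)
s(c) = (-8 + c)*(10 + c) (s(c) = (c - 8)*(c + 10) = (-8 + c)*(10 + c))
d(D) = 175 (d(D) = -80 + (-3*(-2 - 3))² + 2*(-3*(-2 - 3)) = -80 + (-3*(-5))² + 2*(-3*(-5)) = -80 + 15² + 2*15 = -80 + 225 + 30 = 175)
-104212 - d(-614) = -104212 - 1*175 = -104212 - 175 = -104387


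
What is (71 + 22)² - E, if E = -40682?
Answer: 49331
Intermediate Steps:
(71 + 22)² - E = (71 + 22)² - 1*(-40682) = 93² + 40682 = 8649 + 40682 = 49331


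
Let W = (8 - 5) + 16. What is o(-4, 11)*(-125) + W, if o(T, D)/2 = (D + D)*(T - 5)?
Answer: 49519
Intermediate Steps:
o(T, D) = 4*D*(-5 + T) (o(T, D) = 2*((D + D)*(T - 5)) = 2*((2*D)*(-5 + T)) = 2*(2*D*(-5 + T)) = 4*D*(-5 + T))
W = 19 (W = 3 + 16 = 19)
o(-4, 11)*(-125) + W = (4*11*(-5 - 4))*(-125) + 19 = (4*11*(-9))*(-125) + 19 = -396*(-125) + 19 = 49500 + 19 = 49519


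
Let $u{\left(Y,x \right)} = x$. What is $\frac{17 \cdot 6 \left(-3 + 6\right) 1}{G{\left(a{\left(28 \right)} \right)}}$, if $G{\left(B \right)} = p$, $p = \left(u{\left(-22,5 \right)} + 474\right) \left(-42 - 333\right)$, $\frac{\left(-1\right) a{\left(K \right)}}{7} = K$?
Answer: $- \frac{102}{59875} \approx -0.0017035$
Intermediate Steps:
$a{\left(K \right)} = - 7 K$
$p = -179625$ ($p = \left(5 + 474\right) \left(-42 - 333\right) = 479 \left(-375\right) = -179625$)
$G{\left(B \right)} = -179625$
$\frac{17 \cdot 6 \left(-3 + 6\right) 1}{G{\left(a{\left(28 \right)} \right)}} = \frac{17 \cdot 6 \left(-3 + 6\right) 1}{-179625} = 102 \cdot 3 \cdot 1 \left(- \frac{1}{179625}\right) = 102 \cdot 3 \left(- \frac{1}{179625}\right) = 306 \left(- \frac{1}{179625}\right) = - \frac{102}{59875}$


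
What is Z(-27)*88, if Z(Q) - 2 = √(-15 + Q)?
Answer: 176 + 88*I*√42 ≈ 176.0 + 570.31*I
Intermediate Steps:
Z(Q) = 2 + √(-15 + Q)
Z(-27)*88 = (2 + √(-15 - 27))*88 = (2 + √(-42))*88 = (2 + I*√42)*88 = 176 + 88*I*√42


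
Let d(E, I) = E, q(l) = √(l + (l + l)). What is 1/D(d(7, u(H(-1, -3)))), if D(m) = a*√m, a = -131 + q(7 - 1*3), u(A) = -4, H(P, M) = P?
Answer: -131*√7/120043 - 2*√21/120043 ≈ -0.0029636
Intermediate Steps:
q(l) = √3*√l (q(l) = √(l + 2*l) = √(3*l) = √3*√l)
a = -131 + 2*√3 (a = -131 + √3*√(7 - 1*3) = -131 + √3*√(7 - 3) = -131 + √3*√4 = -131 + √3*2 = -131 + 2*√3 ≈ -127.54)
D(m) = √m*(-131 + 2*√3) (D(m) = (-131 + 2*√3)*√m = √m*(-131 + 2*√3))
1/D(d(7, u(H(-1, -3)))) = 1/(√7*(-131 + 2*√3)) = √7/(7*(-131 + 2*√3))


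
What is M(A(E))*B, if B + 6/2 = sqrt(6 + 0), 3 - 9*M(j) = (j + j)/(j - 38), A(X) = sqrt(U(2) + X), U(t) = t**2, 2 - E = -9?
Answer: -1439/1429 - 76*sqrt(15)/4287 + 76*sqrt(10)/4287 + 1439*sqrt(6)/4287 ≈ -0.19739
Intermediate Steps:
E = 11 (E = 2 - 1*(-9) = 2 + 9 = 11)
A(X) = sqrt(4 + X) (A(X) = sqrt(2**2 + X) = sqrt(4 + X))
M(j) = 1/3 - 2*j/(9*(-38 + j)) (M(j) = 1/3 - (j + j)/(9*(j - 38)) = 1/3 - 2*j/(9*(-38 + j)))
B = -3 + sqrt(6) (B = -3 + sqrt(6 + 0) = -3 + sqrt(6) ≈ -0.55051)
M(A(E))*B = ((-114 + sqrt(4 + 11))/(9*(-38 + sqrt(4 + 11))))*(-3 + sqrt(6)) = ((-114 + sqrt(15))/(9*(-38 + sqrt(15))))*(-3 + sqrt(6)) = (-114 + sqrt(15))*(-3 + sqrt(6))/(9*(-38 + sqrt(15)))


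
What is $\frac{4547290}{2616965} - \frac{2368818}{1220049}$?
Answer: $- \frac{4823682816}{23650559491} \approx -0.20396$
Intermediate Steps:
$\frac{4547290}{2616965} - \frac{2368818}{1220049} = 4547290 \cdot \frac{1}{2616965} - \frac{87734}{45187} = \frac{909458}{523393} - \frac{87734}{45187} = - \frac{4823682816}{23650559491}$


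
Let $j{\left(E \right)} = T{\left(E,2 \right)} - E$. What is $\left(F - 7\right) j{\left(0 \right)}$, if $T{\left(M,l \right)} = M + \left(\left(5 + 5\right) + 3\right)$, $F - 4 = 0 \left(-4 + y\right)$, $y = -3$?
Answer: $-39$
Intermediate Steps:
$F = 4$ ($F = 4 + 0 \left(-4 - 3\right) = 4 + 0 \left(-7\right) = 4 + 0 = 4$)
$T{\left(M,l \right)} = 13 + M$ ($T{\left(M,l \right)} = M + \left(10 + 3\right) = M + 13 = 13 + M$)
$j{\left(E \right)} = 13$ ($j{\left(E \right)} = \left(13 + E\right) - E = 13$)
$\left(F - 7\right) j{\left(0 \right)} = \left(4 - 7\right) 13 = \left(-3\right) 13 = -39$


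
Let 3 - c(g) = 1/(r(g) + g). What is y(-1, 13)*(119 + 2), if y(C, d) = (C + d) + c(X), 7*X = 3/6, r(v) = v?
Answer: 968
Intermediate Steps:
X = 1/14 (X = (3/6)/7 = (3*(⅙))/7 = (⅐)*(½) = 1/14 ≈ 0.071429)
c(g) = 3 - 1/(2*g) (c(g) = 3 - 1/(g + g) = 3 - 1/(2*g))
y(C, d) = -4 + C + d (y(C, d) = (C + d) + (3 - 1/(2*1/14)) = (C + d) + (3 - ½*14) = (C + d) + (3 - 7) = (C + d) - 4 = -4 + C + d)
y(-1, 13)*(119 + 2) = (-4 - 1 + 13)*(119 + 2) = 8*121 = 968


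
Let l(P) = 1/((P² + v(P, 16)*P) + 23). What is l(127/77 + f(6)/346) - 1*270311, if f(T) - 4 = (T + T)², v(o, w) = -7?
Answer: -612754383452130/2266850261 ≈ -2.7031e+5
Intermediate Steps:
f(T) = 4 + 4*T² (f(T) = 4 + (T + T)² = 4 + (2*T)² = 4 + 4*T²)
l(P) = 1/(23 + P² - 7*P) (l(P) = 1/((P² - 7*P) + 23) = 1/(23 + P² - 7*P))
l(127/77 + f(6)/346) - 1*270311 = 1/(23 + (127/77 + (4 + 4*6²)/346)² - 7*(127/77 + (4 + 4*6²)/346)) - 1*270311 = 1/(23 + (127*(1/77) + (4 + 4*36)*(1/346))² - 7*(127*(1/77) + (4 + 4*36)*(1/346))) - 270311 = 1/(23 + (127/77 + (4 + 144)*(1/346))² - 7*(127/77 + (4 + 144)*(1/346))) - 270311 = 1/(23 + (127/77 + 148*(1/346))² - 7*(127/77 + 148*(1/346))) - 270311 = 1/(23 + (127/77 + 74/173)² - 7*(127/77 + 74/173)) - 270311 = 1/(23 + (27669/13321)² - 7*27669/13321) - 270311 = 1/(23 + 765573561/177449041 - 27669/1903) - 270311 = 1/(2266850261/177449041) - 270311 = 177449041/2266850261 - 270311 = -612754383452130/2266850261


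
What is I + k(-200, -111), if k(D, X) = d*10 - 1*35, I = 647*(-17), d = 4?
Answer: -10994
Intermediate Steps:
I = -10999
k(D, X) = 5 (k(D, X) = 4*10 - 1*35 = 40 - 35 = 5)
I + k(-200, -111) = -10999 + 5 = -10994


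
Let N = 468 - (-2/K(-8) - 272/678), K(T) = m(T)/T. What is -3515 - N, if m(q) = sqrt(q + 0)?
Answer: -1350373/339 - 4*I*sqrt(2) ≈ -3983.4 - 5.6569*I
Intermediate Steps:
m(q) = sqrt(q)
K(T) = 1/sqrt(T) (K(T) = sqrt(T)/T = 1/sqrt(T))
N = 158788/339 + 4*I*sqrt(2) (N = 468 - (-2*2*I*sqrt(2) - 272/678) = 468 - (-2*2*I*sqrt(2) - 272*1/678) = 468 - (-4*I*sqrt(2) - 136/339) = 468 - (-136/339 - 4*I*sqrt(2)) = 468 + (136/339 + 4*I*sqrt(2)) = 158788/339 + 4*I*sqrt(2) ≈ 468.4 + 5.6569*I)
-3515 - N = -3515 - (158788/339 + 4*I*sqrt(2)) = -3515 + (-158788/339 - 4*I*sqrt(2)) = -1350373/339 - 4*I*sqrt(2)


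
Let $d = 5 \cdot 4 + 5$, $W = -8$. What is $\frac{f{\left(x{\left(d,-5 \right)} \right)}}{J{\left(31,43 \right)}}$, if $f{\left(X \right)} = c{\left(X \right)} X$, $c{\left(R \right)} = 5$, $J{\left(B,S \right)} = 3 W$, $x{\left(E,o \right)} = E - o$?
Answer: $- \frac{25}{4} \approx -6.25$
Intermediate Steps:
$d = 25$ ($d = 20 + 5 = 25$)
$J{\left(B,S \right)} = -24$ ($J{\left(B,S \right)} = 3 \left(-8\right) = -24$)
$f{\left(X \right)} = 5 X$
$\frac{f{\left(x{\left(d,-5 \right)} \right)}}{J{\left(31,43 \right)}} = \frac{5 \left(25 - -5\right)}{-24} = 5 \left(25 + 5\right) \left(- \frac{1}{24}\right) = 5 \cdot 30 \left(- \frac{1}{24}\right) = 150 \left(- \frac{1}{24}\right) = - \frac{25}{4}$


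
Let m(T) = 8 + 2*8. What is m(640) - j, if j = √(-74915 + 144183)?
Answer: 24 - 2*√17317 ≈ -239.19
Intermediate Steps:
j = 2*√17317 (j = √69268 = 2*√17317 ≈ 263.19)
m(T) = 24 (m(T) = 8 + 16 = 24)
m(640) - j = 24 - 2*√17317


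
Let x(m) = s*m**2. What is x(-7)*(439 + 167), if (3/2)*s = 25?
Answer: 494900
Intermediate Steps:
s = 50/3 (s = (2/3)*25 = 50/3 ≈ 16.667)
x(m) = 50*m**2/3
x(-7)*(439 + 167) = ((50/3)*(-7)**2)*(439 + 167) = ((50/3)*49)*606 = (2450/3)*606 = 494900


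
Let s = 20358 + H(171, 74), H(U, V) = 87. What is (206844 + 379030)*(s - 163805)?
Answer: -83990896640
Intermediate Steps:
s = 20445 (s = 20358 + 87 = 20445)
(206844 + 379030)*(s - 163805) = (206844 + 379030)*(20445 - 163805) = 585874*(-143360) = -83990896640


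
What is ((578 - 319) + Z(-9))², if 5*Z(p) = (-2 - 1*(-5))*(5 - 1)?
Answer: 1708249/25 ≈ 68330.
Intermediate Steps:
Z(p) = 12/5 (Z(p) = ((-2 - 1*(-5))*(5 - 1))/5 = ((-2 + 5)*4)/5 = (3*4)/5 = (⅕)*12 = 12/5)
((578 - 319) + Z(-9))² = ((578 - 319) + 12/5)² = (259 + 12/5)² = (1307/5)² = 1708249/25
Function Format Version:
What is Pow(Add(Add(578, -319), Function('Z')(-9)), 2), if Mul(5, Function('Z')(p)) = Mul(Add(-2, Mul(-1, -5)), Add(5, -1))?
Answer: Rational(1708249, 25) ≈ 68330.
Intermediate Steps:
Function('Z')(p) = Rational(12, 5) (Function('Z')(p) = Mul(Rational(1, 5), Mul(Add(-2, Mul(-1, -5)), Add(5, -1))) = Mul(Rational(1, 5), Mul(Add(-2, 5), 4)) = Mul(Rational(1, 5), Mul(3, 4)) = Mul(Rational(1, 5), 12) = Rational(12, 5))
Pow(Add(Add(578, -319), Function('Z')(-9)), 2) = Pow(Add(Add(578, -319), Rational(12, 5)), 2) = Pow(Add(259, Rational(12, 5)), 2) = Pow(Rational(1307, 5), 2) = Rational(1708249, 25)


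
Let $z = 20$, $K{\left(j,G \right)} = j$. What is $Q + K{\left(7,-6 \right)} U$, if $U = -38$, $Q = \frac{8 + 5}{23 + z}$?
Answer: $- \frac{11425}{43} \approx -265.7$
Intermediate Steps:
$Q = \frac{13}{43}$ ($Q = \frac{8 + 5}{23 + 20} = \frac{13}{43} \approx 0.30233$)
$Q + K{\left(7,-6 \right)} U = \frac{13}{43} + 7 \left(-38\right) = \frac{13}{43} - 266 = - \frac{11425}{43}$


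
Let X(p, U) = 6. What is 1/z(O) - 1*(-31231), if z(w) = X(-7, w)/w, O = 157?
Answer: 187543/6 ≈ 31257.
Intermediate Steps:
z(w) = 6/w
1/z(O) - 1*(-31231) = 1/(6/157) - 1*(-31231) = 1/(6*(1/157)) + 31231 = 1/(6/157) + 31231 = 157/6 + 31231 = 187543/6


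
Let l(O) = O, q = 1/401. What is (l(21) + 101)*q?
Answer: 122/401 ≈ 0.30424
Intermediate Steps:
q = 1/401 ≈ 0.0024938
(l(21) + 101)*q = (21 + 101)*(1/401) = 122*(1/401) = 122/401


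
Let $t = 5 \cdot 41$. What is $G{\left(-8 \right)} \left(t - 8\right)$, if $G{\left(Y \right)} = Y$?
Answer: $-1576$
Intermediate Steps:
$t = 205$
$G{\left(-8 \right)} \left(t - 8\right) = - 8 \left(205 - 8\right) = \left(-8\right) 197 = -1576$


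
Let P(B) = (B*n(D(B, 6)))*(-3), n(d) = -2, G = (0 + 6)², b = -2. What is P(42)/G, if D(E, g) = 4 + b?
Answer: 7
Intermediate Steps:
G = 36 (G = 6² = 36)
D(E, g) = 2 (D(E, g) = 4 - 2 = 2)
P(B) = 6*B (P(B) = (B*(-2))*(-3) = -2*B*(-3) = 6*B)
P(42)/G = (6*42)/36 = (1/36)*252 = 7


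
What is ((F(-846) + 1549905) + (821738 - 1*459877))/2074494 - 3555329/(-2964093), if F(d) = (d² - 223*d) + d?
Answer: 2620050319478/1024832190657 ≈ 2.5566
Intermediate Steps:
F(d) = d² - 222*d
((F(-846) + 1549905) + (821738 - 1*459877))/2074494 - 3555329/(-2964093) = ((-846*(-222 - 846) + 1549905) + (821738 - 1*459877))/2074494 - 3555329/(-2964093) = ((-846*(-1068) + 1549905) + (821738 - 459877))*(1/2074494) - 3555329*(-1/2964093) = ((903528 + 1549905) + 361861)*(1/2074494) + 3555329/2964093 = (2453433 + 361861)*(1/2074494) + 3555329/2964093 = 2815294*(1/2074494) + 3555329/2964093 = 1407647/1037247 + 3555329/2964093 = 2620050319478/1024832190657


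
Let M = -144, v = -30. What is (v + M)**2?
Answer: 30276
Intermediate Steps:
(v + M)**2 = (-30 - 144)**2 = (-174)**2 = 30276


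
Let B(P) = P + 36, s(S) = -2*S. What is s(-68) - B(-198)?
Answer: 298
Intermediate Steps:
B(P) = 36 + P
s(-68) - B(-198) = -2*(-68) - (36 - 198) = 136 - 1*(-162) = 136 + 162 = 298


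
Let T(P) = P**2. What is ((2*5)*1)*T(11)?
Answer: 1210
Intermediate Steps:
((2*5)*1)*T(11) = ((2*5)*1)*11**2 = (10*1)*121 = 10*121 = 1210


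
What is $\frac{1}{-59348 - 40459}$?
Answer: $- \frac{1}{99807} \approx -1.0019 \cdot 10^{-5}$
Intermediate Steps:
$\frac{1}{-59348 - 40459} = \frac{1}{-99807} = - \frac{1}{99807}$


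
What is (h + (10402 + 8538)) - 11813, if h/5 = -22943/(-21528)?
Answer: 153544771/21528 ≈ 7132.3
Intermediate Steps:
h = 114715/21528 (h = 5*(-22943/(-21528)) = 5*(-22943*(-1/21528)) = 5*(22943/21528) = 114715/21528 ≈ 5.3286)
(h + (10402 + 8538)) - 11813 = (114715/21528 + (10402 + 8538)) - 11813 = (114715/21528 + 18940) - 11813 = 407855035/21528 - 11813 = 153544771/21528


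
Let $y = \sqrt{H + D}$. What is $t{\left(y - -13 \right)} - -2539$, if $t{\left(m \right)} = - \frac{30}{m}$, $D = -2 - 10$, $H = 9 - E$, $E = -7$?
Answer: $2537$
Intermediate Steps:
$H = 16$ ($H = 9 - -7 = 9 + 7 = 16$)
$D = -12$ ($D = -2 - 10 = -12$)
$y = 2$ ($y = \sqrt{16 - 12} = \sqrt{4} = 2$)
$t{\left(y - -13 \right)} - -2539 = - \frac{30}{2 - -13} - -2539 = - \frac{30}{2 + 13} + 2539 = - \frac{30}{15} + 2539 = \left(-30\right) \frac{1}{15} + 2539 = -2 + 2539 = 2537$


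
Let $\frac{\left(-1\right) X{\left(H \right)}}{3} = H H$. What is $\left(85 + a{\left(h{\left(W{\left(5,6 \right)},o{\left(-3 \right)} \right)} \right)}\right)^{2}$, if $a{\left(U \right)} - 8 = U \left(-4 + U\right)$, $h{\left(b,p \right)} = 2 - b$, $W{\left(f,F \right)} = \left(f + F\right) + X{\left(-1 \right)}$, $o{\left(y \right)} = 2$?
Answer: $23409$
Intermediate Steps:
$X{\left(H \right)} = - 3 H^{2}$ ($X{\left(H \right)} = - 3 H H = - 3 H^{2}$)
$W{\left(f,F \right)} = -3 + F + f$ ($W{\left(f,F \right)} = \left(f + F\right) - 3 \left(-1\right)^{2} = \left(F + f\right) - 3 = -3 + F + f$)
$a{\left(U \right)} = 8 + U \left(-4 + U\right)$
$\left(85 + a{\left(h{\left(W{\left(5,6 \right)},o{\left(-3 \right)} \right)} \right)}\right)^{2} = \left(85 + \left(8 + \left(2 - \left(-3 + 6 + 5\right)\right)^{2} - 4 \left(2 - \left(-3 + 6 + 5\right)\right)\right)\right)^{2} = \left(85 + \left(8 + \left(2 - 8\right)^{2} - 4 \left(2 - 8\right)\right)\right)^{2} = \left(85 + \left(8 + \left(-6\right)^{2} - -24\right)\right)^{2} = \left(85 + \left(8 + 36 + 24\right)\right)^{2} = \left(85 + 68\right)^{2} = 153^{2} = 23409$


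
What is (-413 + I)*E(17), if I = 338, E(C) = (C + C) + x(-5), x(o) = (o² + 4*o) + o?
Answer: -2550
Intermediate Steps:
x(o) = o² + 5*o
E(C) = 2*C (E(C) = (C + C) - 5*(5 - 5) = 2*C - 5*0 = 2*C + 0 = 2*C)
(-413 + I)*E(17) = (-413 + 338)*(2*17) = -75*34 = -2550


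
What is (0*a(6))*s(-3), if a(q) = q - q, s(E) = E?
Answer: 0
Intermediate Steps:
a(q) = 0
(0*a(6))*s(-3) = (0*0)*(-3) = 0*(-3) = 0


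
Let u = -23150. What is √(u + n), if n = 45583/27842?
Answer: I*√17944077594714/27842 ≈ 152.15*I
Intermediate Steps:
n = 45583/27842 (n = 45583*(1/27842) = 45583/27842 ≈ 1.6372)
√(u + n) = √(-23150 + 45583/27842) = √(-644496717/27842) = I*√17944077594714/27842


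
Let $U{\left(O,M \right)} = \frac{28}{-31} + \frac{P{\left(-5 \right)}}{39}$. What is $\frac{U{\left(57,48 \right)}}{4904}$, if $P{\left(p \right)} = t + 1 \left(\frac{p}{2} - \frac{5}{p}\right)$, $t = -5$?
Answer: $- \frac{199}{912144} \approx -0.00021817$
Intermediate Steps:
$P{\left(p \right)} = -5 + \frac{p}{2} - \frac{5}{p}$ ($P{\left(p \right)} = -5 + 1 \left(\frac{p}{2} - \frac{5}{p}\right) = -5 + \left(\frac{p}{2} - \frac{5}{p}\right) = -5 + \frac{p}{2} - \frac{5}{p}$)
$U{\left(O,M \right)} = - \frac{199}{186}$ ($U{\left(O,M \right)} = \frac{28}{-31} + \frac{-5 + \frac{1}{2} \left(-5\right) - \frac{5}{-5}}{39} = 28 \left(- \frac{1}{31}\right) + \left(-5 - \frac{5}{2} - -1\right) \frac{1}{39} = - \frac{28}{31} + \left(-5 - \frac{5}{2} + 1\right) \frac{1}{39} = - \frac{28}{31} - \frac{1}{6} = - \frac{199}{186}$)
$\frac{U{\left(57,48 \right)}}{4904} = - \frac{199}{186 \cdot 4904} = \left(- \frac{199}{186}\right) \frac{1}{4904} = - \frac{199}{912144}$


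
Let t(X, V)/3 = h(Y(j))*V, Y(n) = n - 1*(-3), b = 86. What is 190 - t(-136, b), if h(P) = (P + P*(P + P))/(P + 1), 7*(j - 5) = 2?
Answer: -1754122/455 ≈ -3855.2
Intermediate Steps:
j = 37/7 (j = 5 + (⅐)*2 = 5 + 2/7 = 37/7 ≈ 5.2857)
Y(n) = 3 + n (Y(n) = n + 3 = 3 + n)
h(P) = (P + 2*P²)/(1 + P) (h(P) = (P + P*(2*P))/(1 + P) = (P + 2*P²)/(1 + P))
t(X, V) = 21402*V/455 (t(X, V) = 3*(((3 + 37/7)*(1 + 2*(3 + 37/7))/(1 + (3 + 37/7)))*V) = 3*((58*(1 + 2*(58/7))/(7*(1 + 58/7)))*V) = 3*((58*(1 + 116/7)/(7*(65/7)))*V) = 3*(((58/7)*(7/65)*(123/7))*V) = 3*(7134*V/455) = 21402*V/455)
190 - t(-136, b) = 190 - 21402*86/455 = 190 - 1*1840572/455 = 190 - 1840572/455 = -1754122/455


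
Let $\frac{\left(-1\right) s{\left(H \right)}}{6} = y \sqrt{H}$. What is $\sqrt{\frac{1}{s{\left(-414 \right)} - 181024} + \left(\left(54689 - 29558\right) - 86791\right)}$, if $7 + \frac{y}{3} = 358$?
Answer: $\sqrt{-61660 + \frac{1}{-181024 - 18954 i \sqrt{46}}} \approx 4.0 \cdot 10^{-9} + 248.31 i$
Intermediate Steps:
$y = 1053$ ($y = -21 + 3 \cdot 358 = -21 + 1074 = 1053$)
$s{\left(H \right)} = - 6318 \sqrt{H}$ ($s{\left(H \right)} = - 6 \cdot 1053 \sqrt{H} = - 6318 \sqrt{H}$)
$\sqrt{\frac{1}{s{\left(-414 \right)} - 181024} + \left(\left(54689 - 29558\right) - 86791\right)} = \sqrt{\frac{1}{- 6318 \sqrt{-414} - 181024} + \left(\left(54689 - 29558\right) - 86791\right)} = \sqrt{\frac{1}{- 6318 \cdot 3 i \sqrt{46} - 181024} + \left(25131 - 86791\right)} = \sqrt{\frac{1}{- 18954 i \sqrt{46} - 181024} - 61660} = \sqrt{\frac{1}{-181024 - 18954 i \sqrt{46}} - 61660} = \sqrt{-61660 + \frac{1}{-181024 - 18954 i \sqrt{46}}}$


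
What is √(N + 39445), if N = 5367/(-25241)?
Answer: √25130592786598/25241 ≈ 198.61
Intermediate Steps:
N = -5367/25241 (N = 5367*(-1/25241) = -5367/25241 ≈ -0.21263)
√(N + 39445) = √(-5367/25241 + 39445) = √(995625878/25241) = √25130592786598/25241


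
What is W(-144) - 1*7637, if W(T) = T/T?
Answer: -7636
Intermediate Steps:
W(T) = 1
W(-144) - 1*7637 = 1 - 1*7637 = 1 - 7637 = -7636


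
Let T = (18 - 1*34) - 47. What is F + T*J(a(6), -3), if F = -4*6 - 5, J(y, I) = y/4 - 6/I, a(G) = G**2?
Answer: -722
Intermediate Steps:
J(y, I) = -6/I + y/4 (J(y, I) = y*(1/4) - 6/I = y/4 - 6/I = -6/I + y/4)
T = -63 (T = (18 - 34) - 47 = -16 - 47 = -63)
F = -29 (F = -24 - 5 = -29)
F + T*J(a(6), -3) = -29 - 63*(-6/(-3) + (1/4)*6**2) = -29 - 63*(-6*(-1/3) + (1/4)*36) = -29 - 63*(2 + 9) = -29 - 63*11 = -29 - 693 = -722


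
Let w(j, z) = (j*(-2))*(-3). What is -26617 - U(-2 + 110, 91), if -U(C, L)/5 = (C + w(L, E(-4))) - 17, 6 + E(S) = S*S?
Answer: -23432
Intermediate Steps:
E(S) = -6 + S**2 (E(S) = -6 + S*S = -6 + S**2)
w(j, z) = 6*j (w(j, z) = -2*j*(-3) = 6*j)
U(C, L) = 85 - 30*L - 5*C (U(C, L) = -5*((C + 6*L) - 17) = -5*(-17 + C + 6*L) = 85 - 30*L - 5*C)
-26617 - U(-2 + 110, 91) = -26617 - (85 - 30*91 - 5*(-2 + 110)) = -26617 - (85 - 2730 - 5*108) = -26617 - (85 - 2730 - 540) = -26617 - 1*(-3185) = -26617 + 3185 = -23432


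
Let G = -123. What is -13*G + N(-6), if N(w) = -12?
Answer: 1587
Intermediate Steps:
-13*G + N(-6) = -13*(-123) - 12 = 1599 - 12 = 1587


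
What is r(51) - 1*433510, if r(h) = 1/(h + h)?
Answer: -44218019/102 ≈ -4.3351e+5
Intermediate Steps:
r(h) = 1/(2*h)
r(51) - 1*433510 = (½)/51 - 1*433510 = (½)*(1/51) - 433510 = 1/102 - 433510 = -44218019/102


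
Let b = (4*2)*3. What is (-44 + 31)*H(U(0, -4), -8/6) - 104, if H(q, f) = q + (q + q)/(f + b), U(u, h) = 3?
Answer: -4979/34 ≈ -146.44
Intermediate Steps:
b = 24 (b = 8*3 = 24)
H(q, f) = q + 2*q/(24 + f) (H(q, f) = q + (q + q)/(f + 24) = q + (2*q)/(24 + f) = q + 2*q/(24 + f))
(-44 + 31)*H(U(0, -4), -8/6) - 104 = (-44 + 31)*(3*(26 - 8/6)/(24 - 8/6)) - 104 = -39*(26 - 8*1/6)/(24 - 8*1/6) - 104 = -39*(26 - 4/3)/(24 - 4/3) - 104 = -39*74/(68/3*3) - 104 = -39*3*74/(68*3) - 104 = -13*111/34 - 104 = -1443/34 - 104 = -4979/34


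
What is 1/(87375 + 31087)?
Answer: 1/118462 ≈ 8.4415e-6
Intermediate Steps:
1/(87375 + 31087) = 1/118462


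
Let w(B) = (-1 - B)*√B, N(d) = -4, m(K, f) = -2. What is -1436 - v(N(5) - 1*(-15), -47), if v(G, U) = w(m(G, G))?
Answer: -1436 - I*√2 ≈ -1436.0 - 1.4142*I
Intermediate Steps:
w(B) = √B*(-1 - B)
v(G, U) = I*√2 (v(G, U) = √(-2)*(-1 - 1*(-2)) = (I*√2)*(-1 + 2) = (I*√2)*1 = I*√2)
-1436 - v(N(5) - 1*(-15), -47) = -1436 - I*√2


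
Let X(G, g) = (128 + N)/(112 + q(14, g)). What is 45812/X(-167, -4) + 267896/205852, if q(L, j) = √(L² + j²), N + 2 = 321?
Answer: 264083708450/23003961 + 91624*√53/447 ≈ 12972.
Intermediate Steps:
N = 319 (N = -2 + 321 = 319)
X(G, g) = 447/(112 + √(196 + g²)) (X(G, g) = (128 + 319)/(112 + √(14² + g²)) = 447/(112 + √(196 + g²)))
45812/X(-167, -4) + 267896/205852 = 45812/((447/(112 + √(196 + (-4)²)))) + 267896/205852 = 45812/((447/(112 + √(196 + 16)))) + 267896*(1/205852) = 45812/((447/(112 + √212))) + 66974/51463 = 45812/((447/(112 + 2*√53))) + 66974/51463 = 45812*(112/447 + 2*√53/447) + 66974/51463 = (5130944/447 + 91624*√53/447) + 66974/51463 = 264083708450/23003961 + 91624*√53/447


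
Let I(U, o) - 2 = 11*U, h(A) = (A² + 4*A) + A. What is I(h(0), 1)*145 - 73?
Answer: 217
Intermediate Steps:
h(A) = A² + 5*A
I(U, o) = 2 + 11*U
I(h(0), 1)*145 - 73 = (2 + 11*(0*(5 + 0)))*145 - 73 = (2 + 11*(0*5))*145 - 73 = (2 + 11*0)*145 - 73 = (2 + 0)*145 - 73 = 2*145 - 73 = 290 - 73 = 217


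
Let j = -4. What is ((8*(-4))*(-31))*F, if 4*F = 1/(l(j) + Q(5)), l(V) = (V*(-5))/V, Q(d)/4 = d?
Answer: 248/15 ≈ 16.533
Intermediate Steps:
Q(d) = 4*d
l(V) = -5 (l(V) = (-5*V)/V = -5)
F = 1/60 (F = 1/(4*(-5 + 4*5)) = 1/(4*(-5 + 20)) = (¼)/15 = (¼)*(1/15) = 1/60 ≈ 0.016667)
((8*(-4))*(-31))*F = ((8*(-4))*(-31))*(1/60) = -32*(-31)*(1/60) = 992*(1/60) = 248/15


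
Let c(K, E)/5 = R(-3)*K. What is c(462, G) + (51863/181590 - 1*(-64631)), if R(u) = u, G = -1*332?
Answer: 10477976453/181590 ≈ 57701.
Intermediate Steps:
G = -332
c(K, E) = -15*K (c(K, E) = 5*(-3*K) = -15*K)
c(462, G) + (51863/181590 - 1*(-64631)) = -15*462 + (51863/181590 - 1*(-64631)) = -6930 + (51863*(1/181590) + 64631) = -6930 + (51863/181590 + 64631) = -6930 + 11736395153/181590 = 10477976453/181590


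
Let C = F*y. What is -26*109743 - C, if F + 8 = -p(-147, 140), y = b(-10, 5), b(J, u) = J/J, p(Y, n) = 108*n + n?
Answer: -2838050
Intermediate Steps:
p(Y, n) = 109*n
b(J, u) = 1
y = 1
F = -15268 (F = -8 - 109*140 = -8 - 1*15260 = -8 - 15260 = -15268)
C = -15268 (C = -15268*1 = -15268)
-26*109743 - C = -26*109743 - 1*(-15268) = -2853318 + 15268 = -2838050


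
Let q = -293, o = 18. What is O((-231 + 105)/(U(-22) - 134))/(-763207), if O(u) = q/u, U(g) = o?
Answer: 16994/48082041 ≈ 0.00035344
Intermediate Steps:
U(g) = 18
O(u) = -293/u
O((-231 + 105)/(U(-22) - 134))/(-763207) = -293*(18 - 134)/(-231 + 105)/(-763207) = -293/((-126/(-116)))*(-1/763207) = -293/((-126*(-1/116)))*(-1/763207) = -293/63/58*(-1/763207) = -293*58/63*(-1/763207) = -16994/63*(-1/763207) = 16994/48082041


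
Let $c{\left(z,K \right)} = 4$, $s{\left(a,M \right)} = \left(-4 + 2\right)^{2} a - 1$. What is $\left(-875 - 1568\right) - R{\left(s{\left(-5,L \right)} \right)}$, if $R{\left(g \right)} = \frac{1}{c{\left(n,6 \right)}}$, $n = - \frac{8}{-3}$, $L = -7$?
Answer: $- \frac{9773}{4} \approx -2443.3$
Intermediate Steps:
$s{\left(a,M \right)} = -1 + 4 a$ ($s{\left(a,M \right)} = \left(-2\right)^{2} a - 1 = 4 a - 1 = -1 + 4 a$)
$n = \frac{8}{3}$ ($n = \left(-8\right) \left(- \frac{1}{3}\right) = \frac{8}{3} \approx 2.6667$)
$R{\left(g \right)} = \frac{1}{4}$
$\left(-875 - 1568\right) - R{\left(s{\left(-5,L \right)} \right)} = \left(-875 - 1568\right) - \frac{1}{4} = -2443 - \frac{1}{4} = - \frac{9773}{4}$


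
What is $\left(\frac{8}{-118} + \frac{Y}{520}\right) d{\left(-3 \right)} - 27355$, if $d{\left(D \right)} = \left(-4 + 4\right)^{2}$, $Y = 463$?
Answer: $-27355$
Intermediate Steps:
$d{\left(D \right)} = 0$ ($d{\left(D \right)} = 0^{2} = 0$)
$\left(\frac{8}{-118} + \frac{Y}{520}\right) d{\left(-3 \right)} - 27355 = \left(\frac{8}{-118} + \frac{463}{520}\right) 0 - 27355 = \left(8 \left(- \frac{1}{118}\right) + 463 \cdot \frac{1}{520}\right) 0 - 27355 = \left(- \frac{4}{59} + \frac{463}{520}\right) 0 - 27355 = \frac{25237}{30680} \cdot 0 - 27355 = 0 - 27355 = -27355$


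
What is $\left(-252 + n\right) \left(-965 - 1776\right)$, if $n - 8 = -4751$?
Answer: $13691295$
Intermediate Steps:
$n = -4743$ ($n = 8 - 4751 = -4743$)
$\left(-252 + n\right) \left(-965 - 1776\right) = \left(-252 - 4743\right) \left(-965 - 1776\right) = \left(-4995\right) \left(-2741\right) = 13691295$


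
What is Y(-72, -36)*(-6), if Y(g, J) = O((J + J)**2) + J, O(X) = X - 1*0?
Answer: -30888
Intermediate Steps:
O(X) = X (O(X) = X + 0 = X)
Y(g, J) = J + 4*J**2 (Y(g, J) = (J + J)**2 + J = (2*J)**2 + J = 4*J**2 + J = J + 4*J**2)
Y(-72, -36)*(-6) = -36*(1 + 4*(-36))*(-6) = -36*(1 - 144)*(-6) = -36*(-143)*(-6) = 5148*(-6) = -30888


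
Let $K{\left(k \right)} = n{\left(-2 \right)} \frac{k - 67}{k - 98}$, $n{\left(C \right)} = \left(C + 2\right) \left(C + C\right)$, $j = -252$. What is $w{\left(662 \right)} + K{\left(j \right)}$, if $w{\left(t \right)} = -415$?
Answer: $-415$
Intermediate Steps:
$n{\left(C \right)} = 2 C \left(2 + C\right)$ ($n{\left(C \right)} = \left(2 + C\right) 2 C = 2 C \left(2 + C\right)$)
$K{\left(k \right)} = 0$ ($K{\left(k \right)} = 2 \left(-2\right) \left(2 - 2\right) \frac{k - 67}{k - 98} = 2 \left(-2\right) 0 \frac{-67 + k}{-98 + k} = 0 \frac{-67 + k}{-98 + k} = 0$)
$w{\left(662 \right)} + K{\left(j \right)} = -415 + 0 = -415$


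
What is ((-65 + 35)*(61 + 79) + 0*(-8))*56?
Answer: -235200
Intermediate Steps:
((-65 + 35)*(61 + 79) + 0*(-8))*56 = (-30*140 + 0)*56 = (-4200 + 0)*56 = -4200*56 = -235200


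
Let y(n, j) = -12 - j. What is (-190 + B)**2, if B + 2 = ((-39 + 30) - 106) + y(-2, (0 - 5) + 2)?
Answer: 99856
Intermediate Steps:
B = -126 (B = -2 + (((-39 + 30) - 106) + (-12 - ((0 - 5) + 2))) = -2 + ((-9 - 106) + (-12 - (-5 + 2))) = -2 + (-115 + (-12 - 1*(-3))) = -2 + (-115 + (-12 + 3)) = -2 + (-115 - 9) = -2 - 124 = -126)
(-190 + B)**2 = (-190 - 126)**2 = (-316)**2 = 99856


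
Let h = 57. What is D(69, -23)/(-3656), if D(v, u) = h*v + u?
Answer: -1955/1828 ≈ -1.0695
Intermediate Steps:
D(v, u) = u + 57*v (D(v, u) = 57*v + u = u + 57*v)
D(69, -23)/(-3656) = (-23 + 57*69)/(-3656) = (-23 + 3933)*(-1/3656) = 3910*(-1/3656) = -1955/1828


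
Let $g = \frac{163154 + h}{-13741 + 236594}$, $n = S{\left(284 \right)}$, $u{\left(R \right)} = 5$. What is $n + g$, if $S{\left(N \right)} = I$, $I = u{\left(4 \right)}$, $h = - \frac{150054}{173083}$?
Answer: $\frac{221099362723}{38572065799} \approx 5.7321$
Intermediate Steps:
$h = - \frac{150054}{173083}$ ($h = \left(-150054\right) \frac{1}{173083} = - \frac{150054}{173083} \approx -0.86695$)
$I = 5$
$S{\left(N \right)} = 5$
$n = 5$
$g = \frac{28239033728}{38572065799}$ ($g = \frac{163154 - \frac{150054}{173083}}{-13741 + 236594} = \frac{28239033728}{173083 \cdot 222853} = \frac{28239033728}{173083} \cdot \frac{1}{222853} = \frac{28239033728}{38572065799} \approx 0.73211$)
$n + g = 5 + \frac{28239033728}{38572065799} = \frac{221099362723}{38572065799}$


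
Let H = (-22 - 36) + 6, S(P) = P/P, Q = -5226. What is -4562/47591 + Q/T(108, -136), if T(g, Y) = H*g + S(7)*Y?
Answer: 111234971/136871716 ≈ 0.81269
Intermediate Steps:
S(P) = 1
H = -52 (H = -58 + 6 = -52)
T(g, Y) = Y - 52*g (T(g, Y) = -52*g + 1*Y = -52*g + Y = Y - 52*g)
-4562/47591 + Q/T(108, -136) = -4562/47591 - 5226/(-136 - 52*108) = -4562*1/47591 - 5226/(-136 - 5616) = -4562/47591 - 5226/(-5752) = -4562/47591 - 5226*(-1/5752) = -4562/47591 + 2613/2876 = 111234971/136871716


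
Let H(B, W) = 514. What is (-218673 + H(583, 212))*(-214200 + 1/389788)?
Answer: 18214659854328241/389788 ≈ 4.6730e+10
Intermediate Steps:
(-218673 + H(583, 212))*(-214200 + 1/389788) = (-218673 + 514)*(-214200 + 1/389788) = -218159*(-214200 + 1/389788) = -218159*(-83492589599/389788) = 18214659854328241/389788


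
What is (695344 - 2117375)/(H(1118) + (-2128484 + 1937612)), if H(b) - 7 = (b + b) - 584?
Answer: 1422031/189213 ≈ 7.5155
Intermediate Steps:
H(b) = -577 + 2*b (H(b) = 7 + ((b + b) - 584) = 7 + (2*b - 584) = 7 + (-584 + 2*b) = -577 + 2*b)
(695344 - 2117375)/(H(1118) + (-2128484 + 1937612)) = (695344 - 2117375)/((-577 + 2*1118) + (-2128484 + 1937612)) = -1422031/((-577 + 2236) - 190872) = -1422031/(1659 - 190872) = -1422031/(-189213) = -1422031*(-1/189213) = 1422031/189213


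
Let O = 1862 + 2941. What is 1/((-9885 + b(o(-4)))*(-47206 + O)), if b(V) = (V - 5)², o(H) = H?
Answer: 1/415719012 ≈ 2.4055e-9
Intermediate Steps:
O = 4803
b(V) = (-5 + V)²
1/((-9885 + b(o(-4)))*(-47206 + O)) = 1/((-9885 + (-5 - 4)²)*(-47206 + 4803)) = 1/((-9885 + (-9)²)*(-42403)) = 1/((-9885 + 81)*(-42403)) = 1/(-9804*(-42403)) = 1/415719012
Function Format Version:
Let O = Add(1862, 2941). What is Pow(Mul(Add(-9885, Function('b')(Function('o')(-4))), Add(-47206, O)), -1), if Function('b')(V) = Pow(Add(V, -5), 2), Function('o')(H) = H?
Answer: Rational(1, 415719012) ≈ 2.4055e-9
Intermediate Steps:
O = 4803
Function('b')(V) = Pow(Add(-5, V), 2)
Pow(Mul(Add(-9885, Function('b')(Function('o')(-4))), Add(-47206, O)), -1) = Pow(Mul(Add(-9885, Pow(Add(-5, -4), 2)), Add(-47206, 4803)), -1) = Pow(Mul(Add(-9885, Pow(-9, 2)), -42403), -1) = Pow(Mul(Add(-9885, 81), -42403), -1) = Pow(Mul(-9804, -42403), -1) = Pow(415719012, -1) = Rational(1, 415719012)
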